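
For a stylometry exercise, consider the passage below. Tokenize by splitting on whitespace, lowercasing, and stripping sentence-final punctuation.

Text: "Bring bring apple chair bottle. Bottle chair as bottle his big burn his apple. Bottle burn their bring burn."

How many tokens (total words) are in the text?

19

Tokens: bring, bring, apple, chair, bottle, bottle, chair, as, bottle, his, big, burn, his, apple, bottle, burn, their, bring, burn
N = 19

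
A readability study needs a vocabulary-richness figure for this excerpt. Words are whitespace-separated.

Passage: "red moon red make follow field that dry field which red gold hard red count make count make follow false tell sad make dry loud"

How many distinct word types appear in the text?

15

Distinct types: {count, dry, false, field, follow, gold, hard, loud, make, moon, red, sad, tell, that, which}
V = 15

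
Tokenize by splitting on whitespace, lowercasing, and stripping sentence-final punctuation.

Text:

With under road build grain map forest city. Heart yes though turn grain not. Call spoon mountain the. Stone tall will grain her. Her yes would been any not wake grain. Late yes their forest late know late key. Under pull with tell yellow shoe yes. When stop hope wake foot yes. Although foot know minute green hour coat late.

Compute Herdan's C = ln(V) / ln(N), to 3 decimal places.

0.913

N = 60, V = 42.
ln(V) = 3.737670, ln(N) = 4.094345
C = 3.737670 / 4.094345 = 0.913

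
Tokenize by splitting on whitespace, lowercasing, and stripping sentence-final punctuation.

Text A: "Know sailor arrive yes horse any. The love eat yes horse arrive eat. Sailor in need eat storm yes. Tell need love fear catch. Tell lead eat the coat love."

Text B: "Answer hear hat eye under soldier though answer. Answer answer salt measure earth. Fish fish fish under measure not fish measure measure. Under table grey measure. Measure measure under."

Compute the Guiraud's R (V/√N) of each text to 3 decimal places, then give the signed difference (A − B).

A: V=17, N=30, R=3.104
B: V=14, N=29, R=2.600
Difference = 3.104 − 2.600 = 0.504

0.504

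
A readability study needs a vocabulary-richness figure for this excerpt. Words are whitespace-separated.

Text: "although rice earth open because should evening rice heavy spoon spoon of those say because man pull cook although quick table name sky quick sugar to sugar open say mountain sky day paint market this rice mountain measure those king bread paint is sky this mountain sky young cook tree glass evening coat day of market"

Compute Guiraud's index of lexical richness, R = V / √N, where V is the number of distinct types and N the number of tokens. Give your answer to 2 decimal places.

N = 56, V = 34.
√N = 7.483315
R = 34 / 7.483315 = 4.54

4.54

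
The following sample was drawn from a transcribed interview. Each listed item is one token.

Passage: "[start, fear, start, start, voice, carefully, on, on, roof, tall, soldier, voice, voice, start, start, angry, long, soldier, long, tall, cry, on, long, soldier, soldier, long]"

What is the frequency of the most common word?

Frequencies: start:5, soldier:4, long:4, voice:3, on:3, tall:2, fear:1, carefully:1, roof:1, angry:1, cry:1
Most common: 'start' with frequency 5.

5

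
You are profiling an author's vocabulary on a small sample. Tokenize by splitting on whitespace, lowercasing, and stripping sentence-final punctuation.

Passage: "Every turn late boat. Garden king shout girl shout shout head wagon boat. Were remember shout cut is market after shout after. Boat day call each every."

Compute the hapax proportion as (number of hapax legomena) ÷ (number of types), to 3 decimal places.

0.789

Frequencies: shout:5, boat:3, every:2, after:2, turn:1, late:1, garden:1, king:1, girl:1, head:1, wagon:1, were:1, remember:1, cut:1, is:1, market:1, day:1, call:1, each:1
Hapax count = 15; type count = 19.
Ratio = 15 / 19 = 0.789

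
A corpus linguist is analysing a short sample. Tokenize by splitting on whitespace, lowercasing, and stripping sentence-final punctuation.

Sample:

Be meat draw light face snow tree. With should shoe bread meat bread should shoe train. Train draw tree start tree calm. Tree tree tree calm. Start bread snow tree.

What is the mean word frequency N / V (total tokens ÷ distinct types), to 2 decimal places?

N = 30 tokens, V = 14 types.
Mean frequency = N / V = 30 / 14 = 2.14

2.14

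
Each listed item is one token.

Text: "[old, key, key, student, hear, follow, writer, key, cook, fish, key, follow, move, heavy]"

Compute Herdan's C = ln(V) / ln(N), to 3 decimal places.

0.873

N = 14, V = 10.
ln(V) = 2.302585, ln(N) = 2.639057
C = 2.302585 / 2.639057 = 0.873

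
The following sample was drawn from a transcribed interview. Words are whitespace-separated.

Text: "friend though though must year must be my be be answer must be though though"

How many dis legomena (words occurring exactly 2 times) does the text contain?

Frequencies: though:4, be:4, must:3, friend:1, year:1, my:1, answer:1
Words with frequency 2: (none)

0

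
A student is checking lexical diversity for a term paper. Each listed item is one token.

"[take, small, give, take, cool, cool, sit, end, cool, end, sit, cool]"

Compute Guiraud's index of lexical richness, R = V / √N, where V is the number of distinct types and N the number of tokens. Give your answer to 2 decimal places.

1.73

N = 12, V = 6.
√N = 3.464102
R = 6 / 3.464102 = 1.73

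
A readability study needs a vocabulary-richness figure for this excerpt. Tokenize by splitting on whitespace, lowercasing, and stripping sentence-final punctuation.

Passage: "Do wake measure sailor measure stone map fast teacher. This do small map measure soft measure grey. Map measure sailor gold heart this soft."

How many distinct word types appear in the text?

14

Distinct types: {do, fast, gold, grey, heart, map, measure, sailor, small, soft, stone, teacher, this, wake}
V = 14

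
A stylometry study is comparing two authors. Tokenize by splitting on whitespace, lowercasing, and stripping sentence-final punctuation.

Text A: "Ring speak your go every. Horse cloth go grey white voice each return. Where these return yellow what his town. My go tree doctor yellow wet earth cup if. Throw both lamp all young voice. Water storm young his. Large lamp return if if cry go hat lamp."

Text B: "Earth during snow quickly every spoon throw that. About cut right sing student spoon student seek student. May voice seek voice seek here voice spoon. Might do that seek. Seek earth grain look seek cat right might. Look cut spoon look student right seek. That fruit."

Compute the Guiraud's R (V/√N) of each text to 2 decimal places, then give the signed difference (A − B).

1.66

A: V=35, N=48, R=5.05
B: V=23, N=46, R=3.39
Difference = 5.05 − 3.39 = 1.66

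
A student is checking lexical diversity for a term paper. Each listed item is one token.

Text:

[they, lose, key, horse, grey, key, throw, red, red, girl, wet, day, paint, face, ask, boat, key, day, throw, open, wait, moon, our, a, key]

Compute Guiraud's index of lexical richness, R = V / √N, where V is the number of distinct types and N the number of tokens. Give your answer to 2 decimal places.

3.80

N = 25, V = 19.
√N = 5.000000
R = 19 / 5.000000 = 3.80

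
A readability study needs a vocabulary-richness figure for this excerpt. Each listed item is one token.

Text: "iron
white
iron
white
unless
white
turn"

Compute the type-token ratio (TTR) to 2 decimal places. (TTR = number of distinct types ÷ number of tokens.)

0.57

N = 7 tokens, V = 4 types.
TTR = V / N = 4 / 7 = 0.57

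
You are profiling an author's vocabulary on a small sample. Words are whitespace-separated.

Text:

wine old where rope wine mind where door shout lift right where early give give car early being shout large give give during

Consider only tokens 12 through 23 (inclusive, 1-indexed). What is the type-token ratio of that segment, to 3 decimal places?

Segment tokens 12–23: where, early, give, give, car, early, being, shout, large, give, give, during
Segment N = 12, segment V = 8.
TTR = 8 / 12 = 0.667

0.667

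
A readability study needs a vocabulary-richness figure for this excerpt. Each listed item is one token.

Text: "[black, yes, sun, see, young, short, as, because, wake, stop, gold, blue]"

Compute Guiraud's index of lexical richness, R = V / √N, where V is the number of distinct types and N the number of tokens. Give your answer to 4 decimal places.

N = 12, V = 12.
√N = 3.464102
R = 12 / 3.464102 = 3.4641

3.4641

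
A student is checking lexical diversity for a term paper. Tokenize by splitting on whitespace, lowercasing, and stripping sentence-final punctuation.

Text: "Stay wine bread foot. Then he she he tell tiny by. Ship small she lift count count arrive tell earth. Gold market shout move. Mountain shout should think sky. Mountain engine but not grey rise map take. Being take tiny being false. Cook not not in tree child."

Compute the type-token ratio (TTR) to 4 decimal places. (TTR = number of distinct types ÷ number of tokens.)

N = 48 tokens, V = 37 types.
TTR = V / N = 37 / 48 = 0.7708

0.7708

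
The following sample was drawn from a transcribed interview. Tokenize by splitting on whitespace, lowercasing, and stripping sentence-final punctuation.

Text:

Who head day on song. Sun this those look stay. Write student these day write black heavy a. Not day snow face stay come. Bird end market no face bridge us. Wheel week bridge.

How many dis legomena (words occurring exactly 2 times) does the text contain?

4

Frequencies: day:3, stay:2, write:2, face:2, bridge:2, who:1, head:1, on:1, song:1, sun:1, this:1, those:1, look:1, student:1, these:1, black:1, heavy:1, a:1, not:1, snow:1, … (8 more, each freq 1)
Words with frequency 2: bridge, face, stay, write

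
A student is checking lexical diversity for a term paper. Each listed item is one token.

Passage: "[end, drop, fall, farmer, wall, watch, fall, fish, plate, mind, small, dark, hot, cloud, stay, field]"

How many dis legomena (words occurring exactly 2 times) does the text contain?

Frequencies: fall:2, end:1, drop:1, farmer:1, wall:1, watch:1, fish:1, plate:1, mind:1, small:1, dark:1, hot:1, cloud:1, stay:1, field:1
Words with frequency 2: fall

1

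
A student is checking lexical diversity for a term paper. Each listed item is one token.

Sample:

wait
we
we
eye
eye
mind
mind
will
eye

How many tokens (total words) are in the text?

9

Tokens: wait, we, we, eye, eye, mind, mind, will, eye
N = 9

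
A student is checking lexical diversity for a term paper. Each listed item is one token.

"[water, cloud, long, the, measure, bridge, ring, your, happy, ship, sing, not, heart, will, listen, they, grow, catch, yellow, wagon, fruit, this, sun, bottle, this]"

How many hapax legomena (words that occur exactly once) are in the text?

Frequencies: this:2, water:1, cloud:1, long:1, the:1, measure:1, bridge:1, ring:1, your:1, happy:1, ship:1, sing:1, not:1, heart:1, will:1, listen:1, they:1, grow:1, catch:1, yellow:1, … (4 more, each freq 1)
Hapax (freq=1): bottle, bridge, catch, cloud, fruit, grow, happy, heart, listen, long, measure, not, ring, ship, sing, sun, the, they, wagon, water, will, yellow, your

23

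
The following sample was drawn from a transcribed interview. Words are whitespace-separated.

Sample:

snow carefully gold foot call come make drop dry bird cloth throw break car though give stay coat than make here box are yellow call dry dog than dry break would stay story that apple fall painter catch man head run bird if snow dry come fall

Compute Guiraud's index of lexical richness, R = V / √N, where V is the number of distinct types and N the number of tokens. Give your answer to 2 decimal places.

5.11

N = 47, V = 35.
√N = 6.855655
R = 35 / 6.855655 = 5.11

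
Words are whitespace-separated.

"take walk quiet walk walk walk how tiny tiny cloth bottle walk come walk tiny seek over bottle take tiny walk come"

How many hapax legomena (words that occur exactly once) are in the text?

Frequencies: walk:7, tiny:4, take:2, bottle:2, come:2, quiet:1, how:1, cloth:1, seek:1, over:1
Hapax (freq=1): cloth, how, over, quiet, seek

5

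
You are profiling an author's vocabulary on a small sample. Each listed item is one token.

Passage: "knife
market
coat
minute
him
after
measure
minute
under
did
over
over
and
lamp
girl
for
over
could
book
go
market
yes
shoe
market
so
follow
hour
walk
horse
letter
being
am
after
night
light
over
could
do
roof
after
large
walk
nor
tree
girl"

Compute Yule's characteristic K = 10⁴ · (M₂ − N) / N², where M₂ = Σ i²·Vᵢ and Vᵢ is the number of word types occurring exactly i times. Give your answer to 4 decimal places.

158.0247

Frequencies: over:4, market:3, after:3, minute:2, girl:2, could:2, walk:2, knife:1, coat:1, him:1, measure:1, under:1, did:1, and:1, lamp:1, for:1, book:1, go:1, yes:1, shoe:1, … (14 more, each freq 1)
N = 45. Frequency spectrum: V_1=27, V_2=4, V_3=2, V_4=1
M₂ = 1²·27 + 2²·4 + 3²·2 + 4²·1 = 77
K = 10000 × (77 − 45) / 45² = 158.0247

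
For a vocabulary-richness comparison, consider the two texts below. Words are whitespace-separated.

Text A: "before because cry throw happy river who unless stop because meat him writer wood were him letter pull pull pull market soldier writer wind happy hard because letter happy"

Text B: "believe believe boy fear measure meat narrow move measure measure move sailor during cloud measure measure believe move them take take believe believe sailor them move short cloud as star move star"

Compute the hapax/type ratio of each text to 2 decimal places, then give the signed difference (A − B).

0.23

A: hapax=14, V=20, ratio=0.70
B: hapax=7, V=15, ratio=0.47
Difference = 0.70 − 0.47 = 0.23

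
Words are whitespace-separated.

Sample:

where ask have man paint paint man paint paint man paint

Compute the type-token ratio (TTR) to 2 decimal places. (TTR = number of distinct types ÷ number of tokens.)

0.45

N = 11 tokens, V = 5 types.
TTR = V / N = 5 / 11 = 0.45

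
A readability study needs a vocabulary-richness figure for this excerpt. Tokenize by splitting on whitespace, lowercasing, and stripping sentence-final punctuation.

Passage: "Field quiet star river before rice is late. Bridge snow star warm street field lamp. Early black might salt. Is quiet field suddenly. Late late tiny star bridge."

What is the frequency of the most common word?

Frequencies: field:3, star:3, late:3, quiet:2, is:2, bridge:2, river:1, before:1, rice:1, snow:1, warm:1, street:1, lamp:1, early:1, black:1, might:1, salt:1, suddenly:1, tiny:1
Most common: 'field' with frequency 3.

3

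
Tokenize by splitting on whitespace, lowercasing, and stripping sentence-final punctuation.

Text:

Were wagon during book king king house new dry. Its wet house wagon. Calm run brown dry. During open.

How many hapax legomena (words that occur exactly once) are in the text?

Frequencies: wagon:2, during:2, king:2, house:2, dry:2, were:1, book:1, new:1, its:1, wet:1, calm:1, run:1, brown:1, open:1
Hapax (freq=1): book, brown, calm, its, new, open, run, were, wet

9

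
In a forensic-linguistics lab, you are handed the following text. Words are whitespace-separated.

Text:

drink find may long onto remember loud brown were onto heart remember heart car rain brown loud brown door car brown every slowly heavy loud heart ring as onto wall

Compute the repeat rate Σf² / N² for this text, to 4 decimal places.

0.0711

Frequencies: brown:4, onto:3, loud:3, heart:3, remember:2, car:2, drink:1, find:1, may:1, long:1, were:1, rain:1, door:1, every:1, slowly:1, heavy:1, ring:1, as:1, wall:1
Σf² = 64; N² = 900
Repeat rate = 64 / 900 = 0.0711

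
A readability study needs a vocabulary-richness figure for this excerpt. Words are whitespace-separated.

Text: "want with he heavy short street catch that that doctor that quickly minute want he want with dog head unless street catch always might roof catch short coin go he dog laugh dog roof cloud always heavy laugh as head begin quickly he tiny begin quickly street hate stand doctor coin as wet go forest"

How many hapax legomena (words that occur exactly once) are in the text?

9

Frequencies: he:4, want:3, street:3, catch:3, that:3, quickly:3, dog:3, with:2, heavy:2, short:2, doctor:2, head:2, always:2, roof:2, coin:2, go:2, laugh:2, as:2, begin:2, minute:1, … (8 more, each freq 1)
Hapax (freq=1): cloud, forest, hate, might, minute, stand, tiny, unless, wet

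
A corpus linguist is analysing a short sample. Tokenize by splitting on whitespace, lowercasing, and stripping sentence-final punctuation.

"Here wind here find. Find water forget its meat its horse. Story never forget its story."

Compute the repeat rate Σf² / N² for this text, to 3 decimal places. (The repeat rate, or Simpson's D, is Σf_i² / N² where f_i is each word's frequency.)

0.117

Frequencies: its:3, here:2, find:2, forget:2, story:2, wind:1, water:1, meat:1, horse:1, never:1
Σf² = 30; N² = 256
Repeat rate = 30 / 256 = 0.117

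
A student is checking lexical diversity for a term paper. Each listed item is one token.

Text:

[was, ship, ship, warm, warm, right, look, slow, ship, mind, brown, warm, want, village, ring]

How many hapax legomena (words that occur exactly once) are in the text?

9

Frequencies: ship:3, warm:3, was:1, right:1, look:1, slow:1, mind:1, brown:1, want:1, village:1, ring:1
Hapax (freq=1): brown, look, mind, right, ring, slow, village, want, was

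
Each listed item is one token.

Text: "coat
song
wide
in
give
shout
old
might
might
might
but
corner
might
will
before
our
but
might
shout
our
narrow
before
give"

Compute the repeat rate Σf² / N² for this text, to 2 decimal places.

0.10

Frequencies: might:5, give:2, shout:2, but:2, before:2, our:2, coat:1, song:1, wide:1, in:1, old:1, corner:1, will:1, narrow:1
Σf² = 53; N² = 529
Repeat rate = 53 / 529 = 0.10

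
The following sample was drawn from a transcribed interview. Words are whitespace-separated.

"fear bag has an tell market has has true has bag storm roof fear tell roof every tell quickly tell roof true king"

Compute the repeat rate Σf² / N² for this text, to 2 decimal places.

0.11

Frequencies: has:4, tell:4, roof:3, fear:2, bag:2, true:2, an:1, market:1, storm:1, every:1, quickly:1, king:1
Σf² = 59; N² = 529
Repeat rate = 59 / 529 = 0.11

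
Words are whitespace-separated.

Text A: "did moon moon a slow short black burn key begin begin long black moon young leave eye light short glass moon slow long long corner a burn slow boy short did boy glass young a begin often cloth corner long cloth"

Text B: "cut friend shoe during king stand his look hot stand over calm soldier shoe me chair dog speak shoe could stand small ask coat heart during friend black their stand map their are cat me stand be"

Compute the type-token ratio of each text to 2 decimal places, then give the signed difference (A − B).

-0.27

TTR(A) = 19/41 = 0.46
TTR(B) = 27/37 = 0.73
Difference = 0.46 − 0.73 = -0.27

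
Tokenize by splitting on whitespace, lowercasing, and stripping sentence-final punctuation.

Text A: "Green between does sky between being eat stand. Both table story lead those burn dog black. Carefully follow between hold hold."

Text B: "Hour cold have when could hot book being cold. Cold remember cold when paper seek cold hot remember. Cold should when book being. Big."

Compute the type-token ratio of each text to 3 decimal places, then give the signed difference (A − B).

0.315

TTR(A) = 18/21 = 0.857
TTR(B) = 13/24 = 0.542
Difference = 0.857 − 0.542 = 0.315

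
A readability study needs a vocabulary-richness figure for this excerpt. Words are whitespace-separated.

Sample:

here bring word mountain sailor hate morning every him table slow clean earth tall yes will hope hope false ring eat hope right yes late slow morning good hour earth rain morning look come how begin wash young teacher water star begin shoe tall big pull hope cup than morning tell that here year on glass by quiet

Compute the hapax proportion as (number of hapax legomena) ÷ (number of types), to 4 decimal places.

0.8261

Frequencies: morning:4, hope:4, here:2, slow:2, earth:2, tall:2, yes:2, begin:2, bring:1, word:1, mountain:1, sailor:1, hate:1, every:1, him:1, table:1, clean:1, will:1, false:1, ring:1, … (26 more, each freq 1)
Hapax count = 38; type count = 46.
Ratio = 38 / 46 = 0.8261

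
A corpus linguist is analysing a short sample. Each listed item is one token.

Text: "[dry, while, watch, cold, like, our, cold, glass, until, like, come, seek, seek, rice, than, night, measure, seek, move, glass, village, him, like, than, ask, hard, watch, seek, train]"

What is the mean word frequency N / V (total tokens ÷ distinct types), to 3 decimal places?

1.450

N = 29 tokens, V = 20 types.
Mean frequency = N / V = 29 / 20 = 1.450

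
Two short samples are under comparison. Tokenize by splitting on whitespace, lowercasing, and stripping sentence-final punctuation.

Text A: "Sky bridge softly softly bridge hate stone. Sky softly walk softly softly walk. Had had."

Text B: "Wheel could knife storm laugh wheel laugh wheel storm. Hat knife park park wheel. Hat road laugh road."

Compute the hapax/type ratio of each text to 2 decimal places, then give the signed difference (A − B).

0.16

A: hapax=2, V=7, ratio=0.29
B: hapax=1, V=8, ratio=0.13
Difference = 0.29 − 0.13 = 0.16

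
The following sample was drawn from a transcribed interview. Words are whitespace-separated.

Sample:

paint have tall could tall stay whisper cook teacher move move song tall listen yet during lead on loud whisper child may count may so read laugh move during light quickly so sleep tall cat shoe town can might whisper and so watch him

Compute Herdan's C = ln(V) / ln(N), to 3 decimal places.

0.924

N = 44, V = 33.
ln(V) = 3.496508, ln(N) = 3.784190
C = 3.496508 / 3.784190 = 0.924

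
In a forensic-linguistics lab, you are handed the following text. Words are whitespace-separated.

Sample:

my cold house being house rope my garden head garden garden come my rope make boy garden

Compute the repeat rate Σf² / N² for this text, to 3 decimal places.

0.135

Frequencies: garden:4, my:3, house:2, rope:2, cold:1, being:1, head:1, come:1, make:1, boy:1
Σf² = 39; N² = 289
Repeat rate = 39 / 289 = 0.135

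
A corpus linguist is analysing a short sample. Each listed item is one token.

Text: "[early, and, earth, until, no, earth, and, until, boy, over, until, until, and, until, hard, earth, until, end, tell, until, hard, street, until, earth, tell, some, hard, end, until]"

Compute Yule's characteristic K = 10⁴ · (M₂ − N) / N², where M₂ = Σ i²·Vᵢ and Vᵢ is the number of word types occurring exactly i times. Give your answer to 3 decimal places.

1189.061

Frequencies: until:9, earth:4, and:3, hard:3, end:2, tell:2, early:1, no:1, boy:1, over:1, street:1, some:1
N = 29. Frequency spectrum: V_1=6, V_2=2, V_3=2, V_4=1, V_9=1
M₂ = 1²·6 + 2²·2 + 3²·2 + 4²·1 + 9²·1 = 129
K = 10000 × (129 − 29) / 29² = 1189.061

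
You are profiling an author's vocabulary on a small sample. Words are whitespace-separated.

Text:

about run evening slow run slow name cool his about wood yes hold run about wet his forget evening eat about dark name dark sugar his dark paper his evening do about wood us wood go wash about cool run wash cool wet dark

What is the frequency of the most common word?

Frequencies: about:6, run:4, his:4, dark:4, evening:3, cool:3, wood:3, slow:2, name:2, wet:2, wash:2, yes:1, hold:1, forget:1, eat:1, sugar:1, paper:1, do:1, us:1, go:1
Most common: 'about' with frequency 6.

6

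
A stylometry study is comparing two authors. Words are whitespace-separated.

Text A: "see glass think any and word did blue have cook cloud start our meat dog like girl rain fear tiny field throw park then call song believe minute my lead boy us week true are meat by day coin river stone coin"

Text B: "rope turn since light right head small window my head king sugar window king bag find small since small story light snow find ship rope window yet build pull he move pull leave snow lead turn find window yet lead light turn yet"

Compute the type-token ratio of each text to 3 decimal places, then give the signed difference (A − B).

TTR(A) = 40/42 = 0.952
TTR(B) = 23/43 = 0.535
Difference = 0.952 − 0.535 = 0.417

0.417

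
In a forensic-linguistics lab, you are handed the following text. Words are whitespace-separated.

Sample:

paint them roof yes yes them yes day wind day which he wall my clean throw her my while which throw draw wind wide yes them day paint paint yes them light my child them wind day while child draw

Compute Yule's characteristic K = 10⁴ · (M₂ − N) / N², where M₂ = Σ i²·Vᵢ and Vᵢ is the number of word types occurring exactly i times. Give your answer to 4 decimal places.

500.0000

Frequencies: them:5, yes:5, day:4, paint:3, wind:3, my:3, which:2, throw:2, while:2, draw:2, child:2, roof:1, he:1, wall:1, clean:1, her:1, wide:1, light:1
N = 40. Frequency spectrum: V_1=7, V_2=5, V_3=3, V_4=1, V_5=2
M₂ = 1²·7 + 2²·5 + 3²·3 + 4²·1 + 5²·2 = 120
K = 10000 × (120 − 40) / 40² = 500.0000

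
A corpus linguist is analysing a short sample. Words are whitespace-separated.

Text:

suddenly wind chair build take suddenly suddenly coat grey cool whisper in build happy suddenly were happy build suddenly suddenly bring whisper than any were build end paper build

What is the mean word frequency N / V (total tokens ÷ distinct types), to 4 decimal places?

1.7059

N = 29 tokens, V = 17 types.
Mean frequency = N / V = 29 / 17 = 1.7059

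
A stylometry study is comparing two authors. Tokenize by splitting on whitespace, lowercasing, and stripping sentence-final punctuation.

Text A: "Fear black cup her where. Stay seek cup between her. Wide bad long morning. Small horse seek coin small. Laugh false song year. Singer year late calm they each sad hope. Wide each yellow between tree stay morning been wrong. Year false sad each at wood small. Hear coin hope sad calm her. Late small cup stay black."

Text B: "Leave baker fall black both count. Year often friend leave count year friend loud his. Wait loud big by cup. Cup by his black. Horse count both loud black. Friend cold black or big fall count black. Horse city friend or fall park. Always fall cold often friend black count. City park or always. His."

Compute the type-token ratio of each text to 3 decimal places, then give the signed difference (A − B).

0.187

TTR(A) = 33/58 = 0.569
TTR(B) = 21/55 = 0.382
Difference = 0.569 − 0.382 = 0.187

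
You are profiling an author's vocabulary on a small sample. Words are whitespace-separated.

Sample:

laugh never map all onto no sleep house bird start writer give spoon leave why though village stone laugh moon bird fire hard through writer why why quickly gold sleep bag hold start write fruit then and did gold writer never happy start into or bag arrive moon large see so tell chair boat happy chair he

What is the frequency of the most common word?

3

Frequencies: start:3, writer:3, why:3, laugh:2, never:2, sleep:2, bird:2, moon:2, gold:2, bag:2, happy:2, chair:2, map:1, all:1, onto:1, no:1, house:1, give:1, spoon:1, leave:1, … (22 more, each freq 1)
Most common: 'start' with frequency 3.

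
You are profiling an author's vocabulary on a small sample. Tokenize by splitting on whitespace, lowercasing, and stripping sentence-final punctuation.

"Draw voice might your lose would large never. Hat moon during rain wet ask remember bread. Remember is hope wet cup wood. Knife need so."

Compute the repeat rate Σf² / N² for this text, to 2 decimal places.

0.05

Frequencies: wet:2, remember:2, draw:1, voice:1, might:1, your:1, lose:1, would:1, large:1, never:1, hat:1, moon:1, during:1, rain:1, ask:1, bread:1, is:1, hope:1, cup:1, wood:1, … (3 more, each freq 1)
Σf² = 29; N² = 625
Repeat rate = 29 / 625 = 0.05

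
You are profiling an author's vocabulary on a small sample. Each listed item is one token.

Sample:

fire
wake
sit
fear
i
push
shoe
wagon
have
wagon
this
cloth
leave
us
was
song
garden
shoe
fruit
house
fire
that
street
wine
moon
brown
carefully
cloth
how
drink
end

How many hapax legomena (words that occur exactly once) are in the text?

Frequencies: fire:2, shoe:2, wagon:2, cloth:2, wake:1, sit:1, fear:1, i:1, push:1, have:1, this:1, leave:1, us:1, was:1, song:1, garden:1, fruit:1, house:1, that:1, street:1, … (7 more, each freq 1)
Hapax (freq=1): brown, carefully, drink, end, fear, fruit, garden, have, house, how, i, leave, moon, push, sit, song, street, that, this, us, wake, was, wine

23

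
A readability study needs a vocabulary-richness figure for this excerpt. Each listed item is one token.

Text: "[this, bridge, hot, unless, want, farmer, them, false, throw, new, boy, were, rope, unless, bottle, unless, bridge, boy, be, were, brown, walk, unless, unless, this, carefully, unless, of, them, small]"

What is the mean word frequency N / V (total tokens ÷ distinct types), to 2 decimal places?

1.50

N = 30 tokens, V = 20 types.
Mean frequency = N / V = 30 / 20 = 1.50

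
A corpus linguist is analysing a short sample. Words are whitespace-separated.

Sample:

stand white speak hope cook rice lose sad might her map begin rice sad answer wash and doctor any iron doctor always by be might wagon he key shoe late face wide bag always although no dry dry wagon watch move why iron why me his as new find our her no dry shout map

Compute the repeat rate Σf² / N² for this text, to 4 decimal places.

0.0274

Frequencies: dry:3, rice:2, sad:2, might:2, her:2, map:2, doctor:2, iron:2, always:2, wagon:2, no:2, why:2, stand:1, white:1, speak:1, hope:1, cook:1, lose:1, begin:1, answer:1, … (22 more, each freq 1)
Σf² = 83; N² = 3025
Repeat rate = 83 / 3025 = 0.0274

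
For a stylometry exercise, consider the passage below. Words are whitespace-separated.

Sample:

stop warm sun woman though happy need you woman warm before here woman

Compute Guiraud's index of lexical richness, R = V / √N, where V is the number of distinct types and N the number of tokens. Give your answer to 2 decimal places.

2.77

N = 13, V = 10.
√N = 3.605551
R = 10 / 3.605551 = 2.77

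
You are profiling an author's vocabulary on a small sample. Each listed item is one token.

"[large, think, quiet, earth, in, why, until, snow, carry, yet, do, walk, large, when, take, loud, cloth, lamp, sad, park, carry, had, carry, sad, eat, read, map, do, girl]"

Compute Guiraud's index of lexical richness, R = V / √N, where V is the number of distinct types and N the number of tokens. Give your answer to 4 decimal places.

N = 29, V = 24.
√N = 5.385165
R = 24 / 5.385165 = 4.4567

4.4567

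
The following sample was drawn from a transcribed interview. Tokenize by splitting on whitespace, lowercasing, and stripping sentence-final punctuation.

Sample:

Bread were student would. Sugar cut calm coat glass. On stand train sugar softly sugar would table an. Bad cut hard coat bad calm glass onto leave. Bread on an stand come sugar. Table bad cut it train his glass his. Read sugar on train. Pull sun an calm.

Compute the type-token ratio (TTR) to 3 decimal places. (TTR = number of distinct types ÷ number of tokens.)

0.510

N = 49 tokens, V = 25 types.
TTR = V / N = 25 / 49 = 0.510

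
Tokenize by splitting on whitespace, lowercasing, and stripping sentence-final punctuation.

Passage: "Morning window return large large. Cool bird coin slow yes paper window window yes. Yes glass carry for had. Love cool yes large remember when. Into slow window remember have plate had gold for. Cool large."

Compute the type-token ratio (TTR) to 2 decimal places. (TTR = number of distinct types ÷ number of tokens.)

0.58

N = 36 tokens, V = 21 types.
TTR = V / N = 21 / 36 = 0.58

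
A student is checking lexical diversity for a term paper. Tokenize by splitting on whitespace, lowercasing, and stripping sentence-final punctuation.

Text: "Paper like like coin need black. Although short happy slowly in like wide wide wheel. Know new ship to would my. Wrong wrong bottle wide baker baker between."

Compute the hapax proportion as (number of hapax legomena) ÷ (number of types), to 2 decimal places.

Frequencies: like:3, wide:3, wrong:2, baker:2, paper:1, coin:1, need:1, black:1, although:1, short:1, happy:1, slowly:1, in:1, wheel:1, know:1, new:1, ship:1, to:1, would:1, my:1, … (2 more, each freq 1)
Hapax count = 18; type count = 22.
Ratio = 18 / 22 = 0.82

0.82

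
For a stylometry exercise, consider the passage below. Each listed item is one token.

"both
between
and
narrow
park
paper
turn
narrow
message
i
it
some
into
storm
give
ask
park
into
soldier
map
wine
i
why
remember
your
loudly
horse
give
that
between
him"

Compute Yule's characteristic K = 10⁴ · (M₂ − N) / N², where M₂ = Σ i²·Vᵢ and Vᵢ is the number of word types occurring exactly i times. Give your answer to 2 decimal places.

124.87

Frequencies: between:2, narrow:2, park:2, i:2, into:2, give:2, both:1, and:1, paper:1, turn:1, message:1, it:1, some:1, storm:1, ask:1, soldier:1, map:1, wine:1, why:1, remember:1, … (5 more, each freq 1)
N = 31. Frequency spectrum: V_1=19, V_2=6
M₂ = 1²·19 + 2²·6 = 43
K = 10000 × (43 − 31) / 31² = 124.87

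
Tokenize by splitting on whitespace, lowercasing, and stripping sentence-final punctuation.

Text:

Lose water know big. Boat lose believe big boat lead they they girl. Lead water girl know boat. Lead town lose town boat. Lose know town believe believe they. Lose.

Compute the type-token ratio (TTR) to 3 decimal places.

0.333

N = 30 tokens, V = 10 types.
TTR = V / N = 10 / 30 = 0.333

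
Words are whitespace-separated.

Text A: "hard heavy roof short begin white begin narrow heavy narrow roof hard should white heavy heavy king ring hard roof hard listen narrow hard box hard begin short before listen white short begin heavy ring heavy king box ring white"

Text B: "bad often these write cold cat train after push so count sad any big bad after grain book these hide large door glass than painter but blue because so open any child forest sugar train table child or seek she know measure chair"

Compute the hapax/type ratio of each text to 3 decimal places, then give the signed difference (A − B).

A: hapax=2, V=13, ratio=0.154
B: hapax=29, V=36, ratio=0.806
Difference = 0.154 − 0.806 = -0.652

-0.652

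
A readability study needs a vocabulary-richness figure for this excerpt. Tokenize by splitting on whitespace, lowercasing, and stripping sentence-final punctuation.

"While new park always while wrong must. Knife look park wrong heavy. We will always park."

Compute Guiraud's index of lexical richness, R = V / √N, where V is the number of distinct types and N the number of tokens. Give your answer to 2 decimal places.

2.75

N = 16, V = 11.
√N = 4.000000
R = 11 / 4.000000 = 2.75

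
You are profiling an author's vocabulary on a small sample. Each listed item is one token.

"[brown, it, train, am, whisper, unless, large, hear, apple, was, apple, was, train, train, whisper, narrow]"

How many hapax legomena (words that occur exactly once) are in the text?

7

Frequencies: train:3, whisper:2, apple:2, was:2, brown:1, it:1, am:1, unless:1, large:1, hear:1, narrow:1
Hapax (freq=1): am, brown, hear, it, large, narrow, unless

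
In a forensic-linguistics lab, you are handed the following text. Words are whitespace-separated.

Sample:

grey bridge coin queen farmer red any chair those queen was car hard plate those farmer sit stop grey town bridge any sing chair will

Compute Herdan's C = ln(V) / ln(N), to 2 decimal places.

N = 25, V = 18.
ln(V) = 2.890372, ln(N) = 3.218876
C = 2.890372 / 3.218876 = 0.90

0.90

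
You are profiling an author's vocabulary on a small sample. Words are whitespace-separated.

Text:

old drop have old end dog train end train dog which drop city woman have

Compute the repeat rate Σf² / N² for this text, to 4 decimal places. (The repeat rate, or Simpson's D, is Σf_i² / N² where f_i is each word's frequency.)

Frequencies: old:2, drop:2, have:2, end:2, dog:2, train:2, which:1, city:1, woman:1
Σf² = 27; N² = 225
Repeat rate = 27 / 225 = 0.1200

0.1200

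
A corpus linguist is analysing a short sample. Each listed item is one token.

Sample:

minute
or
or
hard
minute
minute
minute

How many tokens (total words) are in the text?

7

Tokens: minute, or, or, hard, minute, minute, minute
N = 7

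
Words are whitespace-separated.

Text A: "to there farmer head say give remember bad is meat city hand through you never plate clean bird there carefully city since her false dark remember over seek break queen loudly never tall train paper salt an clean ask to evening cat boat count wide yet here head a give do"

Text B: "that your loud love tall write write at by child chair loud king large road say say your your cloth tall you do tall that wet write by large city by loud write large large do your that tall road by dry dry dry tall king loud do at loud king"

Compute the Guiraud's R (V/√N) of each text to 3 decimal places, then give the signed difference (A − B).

A: V=43, N=51, R=6.021
B: V=20, N=51, R=2.801
Difference = 6.021 − 2.801 = 3.220

3.220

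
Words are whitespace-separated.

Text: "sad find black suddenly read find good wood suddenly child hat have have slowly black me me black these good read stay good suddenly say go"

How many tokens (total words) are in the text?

Tokens: sad, find, black, suddenly, read, find, good, wood, suddenly, child, hat, have, have, slowly, black, me, me, black, these, good, read, stay, good, suddenly, say, go
N = 26

26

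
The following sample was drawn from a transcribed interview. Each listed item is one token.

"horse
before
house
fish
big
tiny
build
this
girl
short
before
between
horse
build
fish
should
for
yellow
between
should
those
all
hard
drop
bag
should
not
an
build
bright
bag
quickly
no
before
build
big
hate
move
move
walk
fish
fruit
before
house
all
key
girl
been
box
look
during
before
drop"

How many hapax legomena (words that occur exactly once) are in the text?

20

Frequencies: before:5, build:4, fish:3, should:3, horse:2, house:2, big:2, girl:2, between:2, all:2, drop:2, bag:2, move:2, tiny:1, this:1, short:1, for:1, yellow:1, those:1, hard:1, … (13 more, each freq 1)
Hapax (freq=1): an, been, box, bright, during, for, fruit, hard, hate, key, look, no, not, quickly, short, this, those, tiny, walk, yellow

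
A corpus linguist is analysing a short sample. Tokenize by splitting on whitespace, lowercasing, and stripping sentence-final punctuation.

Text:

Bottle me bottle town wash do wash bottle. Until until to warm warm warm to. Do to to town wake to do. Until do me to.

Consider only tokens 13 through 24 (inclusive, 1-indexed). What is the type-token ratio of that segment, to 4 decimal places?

Segment tokens 13–24: warm, warm, to, do, to, to, town, wake, to, do, until, do
Segment N = 12, segment V = 6.
TTR = 6 / 12 = 0.5000

0.5000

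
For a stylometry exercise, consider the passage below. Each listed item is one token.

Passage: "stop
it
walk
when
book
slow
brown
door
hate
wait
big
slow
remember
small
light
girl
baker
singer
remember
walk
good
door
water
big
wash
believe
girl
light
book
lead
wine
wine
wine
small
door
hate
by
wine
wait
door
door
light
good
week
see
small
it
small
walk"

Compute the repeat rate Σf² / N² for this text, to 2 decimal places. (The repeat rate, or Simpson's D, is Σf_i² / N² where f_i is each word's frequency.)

Frequencies: door:5, small:4, wine:4, walk:3, light:3, it:2, book:2, slow:2, hate:2, wait:2, big:2, remember:2, girl:2, good:2, stop:1, when:1, brown:1, baker:1, singer:1, water:1, … (6 more, each freq 1)
Σf² = 123; N² = 2401
Repeat rate = 123 / 2401 = 0.05

0.05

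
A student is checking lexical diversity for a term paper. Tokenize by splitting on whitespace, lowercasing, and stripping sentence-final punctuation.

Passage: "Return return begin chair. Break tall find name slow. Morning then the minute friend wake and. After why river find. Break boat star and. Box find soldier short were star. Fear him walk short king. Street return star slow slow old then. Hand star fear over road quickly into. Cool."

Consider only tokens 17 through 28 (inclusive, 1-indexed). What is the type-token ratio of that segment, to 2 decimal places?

0.92

Segment tokens 17–28: after, why, river, find, break, boat, star, and, box, find, soldier, short
Segment N = 12, segment V = 11.
TTR = 11 / 12 = 0.92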